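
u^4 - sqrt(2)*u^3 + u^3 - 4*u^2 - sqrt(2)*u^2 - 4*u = u*(u + 1)*(u - 2*sqrt(2))*(u + sqrt(2))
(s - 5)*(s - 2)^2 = s^3 - 9*s^2 + 24*s - 20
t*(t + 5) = t^2 + 5*t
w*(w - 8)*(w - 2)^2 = w^4 - 12*w^3 + 36*w^2 - 32*w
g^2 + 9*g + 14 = (g + 2)*(g + 7)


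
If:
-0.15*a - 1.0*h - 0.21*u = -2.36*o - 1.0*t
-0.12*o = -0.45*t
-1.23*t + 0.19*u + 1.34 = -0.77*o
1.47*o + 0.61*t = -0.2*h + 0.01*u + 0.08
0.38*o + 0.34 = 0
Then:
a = -58.41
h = 7.46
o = -0.89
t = -0.24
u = -4.97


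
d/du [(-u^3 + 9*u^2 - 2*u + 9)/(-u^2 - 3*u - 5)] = (u^4 + 6*u^3 - 14*u^2 - 72*u + 37)/(u^4 + 6*u^3 + 19*u^2 + 30*u + 25)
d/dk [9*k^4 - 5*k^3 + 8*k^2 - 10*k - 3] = 36*k^3 - 15*k^2 + 16*k - 10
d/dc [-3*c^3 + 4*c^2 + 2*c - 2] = -9*c^2 + 8*c + 2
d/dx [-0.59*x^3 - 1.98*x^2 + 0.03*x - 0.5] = -1.77*x^2 - 3.96*x + 0.03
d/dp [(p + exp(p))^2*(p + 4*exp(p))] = (p + exp(p))*((p + exp(p))*(4*exp(p) + 1) + 2*(p + 4*exp(p))*(exp(p) + 1))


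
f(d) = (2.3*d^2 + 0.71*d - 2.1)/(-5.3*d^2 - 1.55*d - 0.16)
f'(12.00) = -0.00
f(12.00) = -0.43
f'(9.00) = -0.00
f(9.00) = -0.43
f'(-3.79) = 0.02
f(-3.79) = -0.40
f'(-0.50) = 16.22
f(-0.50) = 2.65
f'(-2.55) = 0.06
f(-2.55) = -0.36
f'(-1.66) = 0.24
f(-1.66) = -0.25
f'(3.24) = -0.02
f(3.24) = -0.40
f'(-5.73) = 0.00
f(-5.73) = -0.42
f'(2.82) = -0.03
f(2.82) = -0.39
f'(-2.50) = 0.06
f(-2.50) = -0.36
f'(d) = (4.6*d + 0.71)/(-5.3*d^2 - 1.55*d - 0.16) + (10.6*d + 1.55)*(2.3*d^2 + 0.71*d - 2.1)/(-5.3*d^2 - 1.55*d - 0.16)^2 = (0.197999999999999*d^2 - 22.996*d - 3.3686)/(28.09*d^4 + 16.43*d^3 + 4.0985*d^2 + 0.496*d + 0.0256)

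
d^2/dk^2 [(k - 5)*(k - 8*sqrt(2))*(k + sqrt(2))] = 6*k - 14*sqrt(2) - 10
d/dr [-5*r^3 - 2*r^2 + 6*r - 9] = -15*r^2 - 4*r + 6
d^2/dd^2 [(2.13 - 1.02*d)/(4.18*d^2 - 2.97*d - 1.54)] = ((1.02*d - 2.13)*(8.36*d - 2.97)*(16.72*d - 5.94) + (25.5816*d - 23.8656)*(-4.18*d^2 + 2.97*d + 1.54))/(-4.18*d^2 + 2.97*d + 1.54)^3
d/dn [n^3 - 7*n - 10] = 3*n^2 - 7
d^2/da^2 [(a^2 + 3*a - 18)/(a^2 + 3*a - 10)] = 16*(-3*a^2 - 9*a - 19)/(a^6 + 9*a^5 - 3*a^4 - 153*a^3 + 30*a^2 + 900*a - 1000)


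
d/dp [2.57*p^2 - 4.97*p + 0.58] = 5.14*p - 4.97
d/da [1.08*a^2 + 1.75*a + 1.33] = 2.16*a + 1.75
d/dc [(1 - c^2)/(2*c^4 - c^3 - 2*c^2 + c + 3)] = (-2*c*(2*c^4 - c^3 - 2*c^2 + c + 3) + (c^2 - 1)*(8*c^3 - 3*c^2 - 4*c + 1))/(2*c^4 - c^3 - 2*c^2 + c + 3)^2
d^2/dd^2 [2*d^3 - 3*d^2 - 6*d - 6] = 12*d - 6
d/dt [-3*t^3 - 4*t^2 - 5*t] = -9*t^2 - 8*t - 5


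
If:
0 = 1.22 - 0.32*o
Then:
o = 3.81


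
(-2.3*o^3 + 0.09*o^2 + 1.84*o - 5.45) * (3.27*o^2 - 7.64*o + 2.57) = -7.521*o^5 + 17.8663*o^4 - 0.5818*o^3 - 31.6478*o^2 + 46.3668*o - 14.0065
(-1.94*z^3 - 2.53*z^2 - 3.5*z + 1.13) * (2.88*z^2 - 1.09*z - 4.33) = -5.5872*z^5 - 5.1718*z^4 + 1.0779*z^3 + 18.0243*z^2 + 13.9233*z - 4.8929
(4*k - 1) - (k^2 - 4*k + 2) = -k^2 + 8*k - 3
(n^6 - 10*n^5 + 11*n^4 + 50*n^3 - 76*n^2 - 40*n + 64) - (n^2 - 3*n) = n^6 - 10*n^5 + 11*n^4 + 50*n^3 - 77*n^2 - 37*n + 64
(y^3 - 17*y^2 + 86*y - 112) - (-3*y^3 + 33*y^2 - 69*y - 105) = 4*y^3 - 50*y^2 + 155*y - 7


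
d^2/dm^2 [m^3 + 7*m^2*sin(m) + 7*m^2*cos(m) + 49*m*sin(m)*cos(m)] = -7*sqrt(2)*m^2*sin(m + pi/4) - 98*m*sin(2*m) + 28*sqrt(2)*m*cos(m + pi/4) + 6*m + 14*sqrt(2)*sin(m + pi/4) + 98*cos(2*m)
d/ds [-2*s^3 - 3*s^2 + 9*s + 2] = -6*s^2 - 6*s + 9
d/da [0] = 0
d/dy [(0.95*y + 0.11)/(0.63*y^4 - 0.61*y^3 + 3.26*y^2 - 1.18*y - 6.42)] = (-1.7955*y^4 + 0.8818*y^3 - 2.8957*y^2 - 0.7172*y - 5.9692)/(0.3969*y^8 - 0.7686*y^7 + 4.4797*y^6 - 5.464*y^5 + 3.978*y^4 + 0.138800000000001*y^3 - 40.466*y^2 + 15.1512*y + 41.2164)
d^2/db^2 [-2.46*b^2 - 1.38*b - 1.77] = -4.92000000000000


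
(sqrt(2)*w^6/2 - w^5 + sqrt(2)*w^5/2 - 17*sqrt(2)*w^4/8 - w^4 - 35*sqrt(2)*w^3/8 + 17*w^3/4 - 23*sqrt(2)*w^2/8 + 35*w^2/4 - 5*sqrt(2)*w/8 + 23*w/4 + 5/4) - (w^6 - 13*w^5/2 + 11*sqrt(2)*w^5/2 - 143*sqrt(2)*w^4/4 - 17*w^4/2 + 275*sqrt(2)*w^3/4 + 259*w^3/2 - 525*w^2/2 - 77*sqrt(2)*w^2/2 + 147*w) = -w^6 + sqrt(2)*w^6/2 - 5*sqrt(2)*w^5 + 11*w^5/2 + 15*w^4/2 + 269*sqrt(2)*w^4/8 - 501*w^3/4 - 585*sqrt(2)*w^3/8 + 285*sqrt(2)*w^2/8 + 1085*w^2/4 - 565*w/4 - 5*sqrt(2)*w/8 + 5/4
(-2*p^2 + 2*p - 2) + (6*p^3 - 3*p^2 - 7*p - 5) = 6*p^3 - 5*p^2 - 5*p - 7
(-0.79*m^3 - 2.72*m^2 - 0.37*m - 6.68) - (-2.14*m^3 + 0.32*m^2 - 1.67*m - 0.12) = 1.35*m^3 - 3.04*m^2 + 1.3*m - 6.56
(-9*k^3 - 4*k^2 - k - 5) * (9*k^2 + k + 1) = -81*k^5 - 45*k^4 - 22*k^3 - 50*k^2 - 6*k - 5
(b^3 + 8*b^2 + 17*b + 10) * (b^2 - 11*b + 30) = b^5 - 3*b^4 - 41*b^3 + 63*b^2 + 400*b + 300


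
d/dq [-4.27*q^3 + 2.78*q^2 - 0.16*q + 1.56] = -12.81*q^2 + 5.56*q - 0.16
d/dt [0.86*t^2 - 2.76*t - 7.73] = 1.72*t - 2.76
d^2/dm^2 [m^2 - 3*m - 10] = 2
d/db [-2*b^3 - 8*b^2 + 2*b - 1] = -6*b^2 - 16*b + 2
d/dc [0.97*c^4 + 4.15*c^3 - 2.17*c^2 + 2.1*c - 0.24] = 3.88*c^3 + 12.45*c^2 - 4.34*c + 2.1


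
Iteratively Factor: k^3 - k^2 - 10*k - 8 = (k + 1)*(k^2 - 2*k - 8) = (k + 1)*(k + 2)*(k - 4)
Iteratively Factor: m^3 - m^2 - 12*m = (m)*(m^2 - m - 12) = m*(m + 3)*(m - 4)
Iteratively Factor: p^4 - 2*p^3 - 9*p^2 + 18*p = (p)*(p^3 - 2*p^2 - 9*p + 18) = p*(p + 3)*(p^2 - 5*p + 6) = p*(p - 2)*(p + 3)*(p - 3)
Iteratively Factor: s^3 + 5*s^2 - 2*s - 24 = (s + 3)*(s^2 + 2*s - 8) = (s + 3)*(s + 4)*(s - 2)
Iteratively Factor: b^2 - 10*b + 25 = (b - 5)*(b - 5)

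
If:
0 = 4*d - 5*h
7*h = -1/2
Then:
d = -5/56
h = -1/14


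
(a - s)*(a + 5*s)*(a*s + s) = a^3*s + 4*a^2*s^2 + a^2*s - 5*a*s^3 + 4*a*s^2 - 5*s^3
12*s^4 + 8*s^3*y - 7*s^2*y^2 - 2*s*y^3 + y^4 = (-3*s + y)*(-2*s + y)*(s + y)*(2*s + y)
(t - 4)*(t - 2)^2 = t^3 - 8*t^2 + 20*t - 16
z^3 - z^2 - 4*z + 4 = (z - 2)*(z - 1)*(z + 2)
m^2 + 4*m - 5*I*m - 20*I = (m + 4)*(m - 5*I)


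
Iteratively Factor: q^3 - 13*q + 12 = (q - 1)*(q^2 + q - 12) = (q - 1)*(q + 4)*(q - 3)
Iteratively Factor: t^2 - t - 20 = (t + 4)*(t - 5)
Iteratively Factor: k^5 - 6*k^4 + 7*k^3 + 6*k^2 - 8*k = (k - 4)*(k^4 - 2*k^3 - k^2 + 2*k) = (k - 4)*(k - 1)*(k^3 - k^2 - 2*k) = k*(k - 4)*(k - 1)*(k^2 - k - 2) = k*(k - 4)*(k - 2)*(k - 1)*(k + 1)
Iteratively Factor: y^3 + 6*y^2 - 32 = (y - 2)*(y^2 + 8*y + 16) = (y - 2)*(y + 4)*(y + 4)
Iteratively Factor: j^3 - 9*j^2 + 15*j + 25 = (j + 1)*(j^2 - 10*j + 25) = (j - 5)*(j + 1)*(j - 5)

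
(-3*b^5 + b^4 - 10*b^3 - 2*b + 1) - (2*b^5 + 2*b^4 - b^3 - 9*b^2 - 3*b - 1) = -5*b^5 - b^4 - 9*b^3 + 9*b^2 + b + 2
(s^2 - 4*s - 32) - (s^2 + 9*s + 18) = -13*s - 50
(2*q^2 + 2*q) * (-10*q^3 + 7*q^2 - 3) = -20*q^5 - 6*q^4 + 14*q^3 - 6*q^2 - 6*q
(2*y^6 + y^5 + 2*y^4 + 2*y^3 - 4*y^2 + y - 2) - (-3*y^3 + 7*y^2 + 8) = 2*y^6 + y^5 + 2*y^4 + 5*y^3 - 11*y^2 + y - 10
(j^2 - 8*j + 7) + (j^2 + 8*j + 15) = 2*j^2 + 22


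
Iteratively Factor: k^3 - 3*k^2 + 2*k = (k)*(k^2 - 3*k + 2) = k*(k - 2)*(k - 1)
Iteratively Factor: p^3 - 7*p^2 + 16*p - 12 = (p - 2)*(p^2 - 5*p + 6) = (p - 2)^2*(p - 3)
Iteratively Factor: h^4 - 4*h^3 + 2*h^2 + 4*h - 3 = (h + 1)*(h^3 - 5*h^2 + 7*h - 3) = (h - 3)*(h + 1)*(h^2 - 2*h + 1) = (h - 3)*(h - 1)*(h + 1)*(h - 1)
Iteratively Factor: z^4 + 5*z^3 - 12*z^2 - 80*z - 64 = (z - 4)*(z^3 + 9*z^2 + 24*z + 16) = (z - 4)*(z + 1)*(z^2 + 8*z + 16) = (z - 4)*(z + 1)*(z + 4)*(z + 4)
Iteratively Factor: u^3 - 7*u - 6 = (u + 2)*(u^2 - 2*u - 3) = (u + 1)*(u + 2)*(u - 3)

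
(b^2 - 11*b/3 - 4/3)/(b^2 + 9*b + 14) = (3*b^2 - 11*b - 4)/(3*(b^2 + 9*b + 14))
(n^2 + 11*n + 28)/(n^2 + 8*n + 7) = (n + 4)/(n + 1)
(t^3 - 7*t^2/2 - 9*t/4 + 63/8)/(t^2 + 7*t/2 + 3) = (t^2 - 5*t + 21/4)/(t + 2)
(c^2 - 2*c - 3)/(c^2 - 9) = (c + 1)/(c + 3)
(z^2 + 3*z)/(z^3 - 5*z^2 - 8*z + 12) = z*(z + 3)/(z^3 - 5*z^2 - 8*z + 12)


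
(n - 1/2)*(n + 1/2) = n^2 - 1/4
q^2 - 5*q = q*(q - 5)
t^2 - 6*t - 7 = (t - 7)*(t + 1)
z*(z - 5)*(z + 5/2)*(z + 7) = z^4 + 9*z^3/2 - 30*z^2 - 175*z/2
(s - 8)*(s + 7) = s^2 - s - 56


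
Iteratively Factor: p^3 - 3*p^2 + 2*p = (p - 2)*(p^2 - p) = p*(p - 2)*(p - 1)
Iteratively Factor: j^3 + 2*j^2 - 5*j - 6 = (j + 1)*(j^2 + j - 6) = (j - 2)*(j + 1)*(j + 3)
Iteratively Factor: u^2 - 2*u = (u)*(u - 2)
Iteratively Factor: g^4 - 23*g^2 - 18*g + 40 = (g + 2)*(g^3 - 2*g^2 - 19*g + 20) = (g - 1)*(g + 2)*(g^2 - g - 20) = (g - 1)*(g + 2)*(g + 4)*(g - 5)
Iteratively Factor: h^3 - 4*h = (h - 2)*(h^2 + 2*h) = h*(h - 2)*(h + 2)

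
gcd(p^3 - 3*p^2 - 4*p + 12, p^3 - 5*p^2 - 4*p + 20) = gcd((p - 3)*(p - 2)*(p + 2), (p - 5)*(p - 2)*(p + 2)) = p^2 - 4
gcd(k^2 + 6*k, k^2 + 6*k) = k^2 + 6*k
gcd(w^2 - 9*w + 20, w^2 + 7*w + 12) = 1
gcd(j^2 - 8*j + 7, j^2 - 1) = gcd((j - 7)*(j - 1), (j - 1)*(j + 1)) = j - 1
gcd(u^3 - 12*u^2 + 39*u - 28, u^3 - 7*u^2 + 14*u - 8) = u^2 - 5*u + 4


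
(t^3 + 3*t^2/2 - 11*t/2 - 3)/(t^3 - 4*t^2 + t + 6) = (2*t^2 + 7*t + 3)/(2*(t^2 - 2*t - 3))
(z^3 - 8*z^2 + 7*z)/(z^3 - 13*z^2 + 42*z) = (z - 1)/(z - 6)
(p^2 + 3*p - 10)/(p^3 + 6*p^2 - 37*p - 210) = (p - 2)/(p^2 + p - 42)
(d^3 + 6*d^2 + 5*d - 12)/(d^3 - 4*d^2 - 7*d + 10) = (d^2 + 7*d + 12)/(d^2 - 3*d - 10)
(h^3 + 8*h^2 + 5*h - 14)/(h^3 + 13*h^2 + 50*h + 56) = (h - 1)/(h + 4)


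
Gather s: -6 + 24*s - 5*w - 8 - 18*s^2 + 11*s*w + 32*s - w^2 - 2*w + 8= -18*s^2 + s*(11*w + 56) - w^2 - 7*w - 6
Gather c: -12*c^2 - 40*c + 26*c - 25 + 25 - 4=-12*c^2 - 14*c - 4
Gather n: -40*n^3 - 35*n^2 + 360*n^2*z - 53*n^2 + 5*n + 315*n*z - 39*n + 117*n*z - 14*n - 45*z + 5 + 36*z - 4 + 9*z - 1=-40*n^3 + n^2*(360*z - 88) + n*(432*z - 48)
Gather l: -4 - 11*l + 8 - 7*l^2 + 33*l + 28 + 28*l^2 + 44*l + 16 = 21*l^2 + 66*l + 48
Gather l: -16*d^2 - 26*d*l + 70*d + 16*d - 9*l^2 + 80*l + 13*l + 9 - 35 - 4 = -16*d^2 + 86*d - 9*l^2 + l*(93 - 26*d) - 30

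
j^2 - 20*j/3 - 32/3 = (j - 8)*(j + 4/3)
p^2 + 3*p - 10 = (p - 2)*(p + 5)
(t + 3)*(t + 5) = t^2 + 8*t + 15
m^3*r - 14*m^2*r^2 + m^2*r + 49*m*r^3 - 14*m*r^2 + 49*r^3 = (m - 7*r)^2*(m*r + r)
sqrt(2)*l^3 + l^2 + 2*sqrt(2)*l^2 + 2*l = l*(l + 2)*(sqrt(2)*l + 1)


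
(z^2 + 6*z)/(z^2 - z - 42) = z/(z - 7)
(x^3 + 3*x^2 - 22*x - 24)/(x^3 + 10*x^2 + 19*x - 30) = (x^2 - 3*x - 4)/(x^2 + 4*x - 5)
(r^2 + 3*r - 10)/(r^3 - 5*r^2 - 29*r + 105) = (r - 2)/(r^2 - 10*r + 21)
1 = 1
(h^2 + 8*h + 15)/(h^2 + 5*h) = (h + 3)/h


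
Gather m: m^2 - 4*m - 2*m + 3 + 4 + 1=m^2 - 6*m + 8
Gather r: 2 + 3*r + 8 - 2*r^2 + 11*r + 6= -2*r^2 + 14*r + 16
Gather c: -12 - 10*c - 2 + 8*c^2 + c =8*c^2 - 9*c - 14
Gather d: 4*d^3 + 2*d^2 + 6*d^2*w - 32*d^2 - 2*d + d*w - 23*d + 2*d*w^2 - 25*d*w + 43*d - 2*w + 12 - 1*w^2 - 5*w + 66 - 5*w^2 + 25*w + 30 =4*d^3 + d^2*(6*w - 30) + d*(2*w^2 - 24*w + 18) - 6*w^2 + 18*w + 108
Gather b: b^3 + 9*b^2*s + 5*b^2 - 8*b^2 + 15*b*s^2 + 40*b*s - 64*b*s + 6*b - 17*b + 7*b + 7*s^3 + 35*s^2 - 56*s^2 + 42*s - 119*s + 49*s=b^3 + b^2*(9*s - 3) + b*(15*s^2 - 24*s - 4) + 7*s^3 - 21*s^2 - 28*s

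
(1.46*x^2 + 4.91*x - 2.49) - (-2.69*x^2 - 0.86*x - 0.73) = 4.15*x^2 + 5.77*x - 1.76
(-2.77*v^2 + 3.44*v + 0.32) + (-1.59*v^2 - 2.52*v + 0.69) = -4.36*v^2 + 0.92*v + 1.01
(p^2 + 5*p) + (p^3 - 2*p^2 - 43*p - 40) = p^3 - p^2 - 38*p - 40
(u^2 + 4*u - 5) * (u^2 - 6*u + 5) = u^4 - 2*u^3 - 24*u^2 + 50*u - 25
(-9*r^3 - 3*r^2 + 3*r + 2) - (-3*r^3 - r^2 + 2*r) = -6*r^3 - 2*r^2 + r + 2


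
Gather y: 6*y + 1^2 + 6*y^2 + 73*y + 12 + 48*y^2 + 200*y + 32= 54*y^2 + 279*y + 45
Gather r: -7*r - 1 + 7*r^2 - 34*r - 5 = 7*r^2 - 41*r - 6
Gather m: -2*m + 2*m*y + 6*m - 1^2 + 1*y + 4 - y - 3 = m*(2*y + 4)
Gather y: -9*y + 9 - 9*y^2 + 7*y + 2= -9*y^2 - 2*y + 11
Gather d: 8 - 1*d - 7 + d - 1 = 0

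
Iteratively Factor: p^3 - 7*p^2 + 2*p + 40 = (p - 4)*(p^2 - 3*p - 10) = (p - 5)*(p - 4)*(p + 2)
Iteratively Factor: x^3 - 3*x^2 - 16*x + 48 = (x + 4)*(x^2 - 7*x + 12) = (x - 3)*(x + 4)*(x - 4)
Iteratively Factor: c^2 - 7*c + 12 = (c - 3)*(c - 4)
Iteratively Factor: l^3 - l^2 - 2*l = (l - 2)*(l^2 + l) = (l - 2)*(l + 1)*(l)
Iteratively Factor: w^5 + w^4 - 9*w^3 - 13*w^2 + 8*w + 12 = (w - 3)*(w^4 + 4*w^3 + 3*w^2 - 4*w - 4) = (w - 3)*(w + 2)*(w^3 + 2*w^2 - w - 2) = (w - 3)*(w - 1)*(w + 2)*(w^2 + 3*w + 2) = (w - 3)*(w - 1)*(w + 2)^2*(w + 1)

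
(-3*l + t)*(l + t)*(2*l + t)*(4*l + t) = -24*l^4 - 34*l^3*t - 7*l^2*t^2 + 4*l*t^3 + t^4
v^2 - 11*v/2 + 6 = (v - 4)*(v - 3/2)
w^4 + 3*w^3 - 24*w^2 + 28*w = w*(w - 2)^2*(w + 7)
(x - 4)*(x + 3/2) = x^2 - 5*x/2 - 6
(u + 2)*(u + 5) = u^2 + 7*u + 10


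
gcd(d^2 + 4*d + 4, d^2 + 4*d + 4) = d^2 + 4*d + 4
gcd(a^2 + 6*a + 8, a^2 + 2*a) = a + 2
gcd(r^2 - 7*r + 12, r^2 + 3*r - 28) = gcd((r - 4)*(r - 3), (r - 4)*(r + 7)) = r - 4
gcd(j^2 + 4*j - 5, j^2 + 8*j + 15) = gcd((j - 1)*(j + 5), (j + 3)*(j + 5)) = j + 5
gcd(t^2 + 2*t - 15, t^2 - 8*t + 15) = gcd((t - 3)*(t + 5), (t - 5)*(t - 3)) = t - 3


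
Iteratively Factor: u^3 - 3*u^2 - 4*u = (u)*(u^2 - 3*u - 4) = u*(u + 1)*(u - 4)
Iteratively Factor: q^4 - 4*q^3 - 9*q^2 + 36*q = (q)*(q^3 - 4*q^2 - 9*q + 36) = q*(q - 4)*(q^2 - 9) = q*(q - 4)*(q - 3)*(q + 3)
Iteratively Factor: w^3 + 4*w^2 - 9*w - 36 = (w + 3)*(w^2 + w - 12) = (w + 3)*(w + 4)*(w - 3)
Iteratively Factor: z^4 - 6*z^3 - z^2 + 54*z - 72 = (z - 3)*(z^3 - 3*z^2 - 10*z + 24) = (z - 4)*(z - 3)*(z^2 + z - 6) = (z - 4)*(z - 3)*(z - 2)*(z + 3)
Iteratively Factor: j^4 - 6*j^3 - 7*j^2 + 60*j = (j)*(j^3 - 6*j^2 - 7*j + 60) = j*(j - 5)*(j^2 - j - 12) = j*(j - 5)*(j - 4)*(j + 3)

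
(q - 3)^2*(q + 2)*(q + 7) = q^4 + 3*q^3 - 31*q^2 - 3*q + 126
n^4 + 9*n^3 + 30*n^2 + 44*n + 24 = (n + 2)^3*(n + 3)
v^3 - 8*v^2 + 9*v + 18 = (v - 6)*(v - 3)*(v + 1)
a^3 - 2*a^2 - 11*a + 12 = (a - 4)*(a - 1)*(a + 3)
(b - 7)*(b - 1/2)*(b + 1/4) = b^3 - 29*b^2/4 + 13*b/8 + 7/8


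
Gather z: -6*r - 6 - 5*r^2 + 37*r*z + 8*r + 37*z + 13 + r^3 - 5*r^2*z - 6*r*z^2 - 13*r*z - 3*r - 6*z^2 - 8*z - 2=r^3 - 5*r^2 - r + z^2*(-6*r - 6) + z*(-5*r^2 + 24*r + 29) + 5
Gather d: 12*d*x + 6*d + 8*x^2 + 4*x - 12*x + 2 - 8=d*(12*x + 6) + 8*x^2 - 8*x - 6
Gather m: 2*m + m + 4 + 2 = 3*m + 6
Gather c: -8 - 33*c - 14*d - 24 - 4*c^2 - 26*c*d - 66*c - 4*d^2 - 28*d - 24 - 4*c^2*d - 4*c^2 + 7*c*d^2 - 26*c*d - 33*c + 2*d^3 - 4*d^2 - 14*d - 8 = c^2*(-4*d - 8) + c*(7*d^2 - 52*d - 132) + 2*d^3 - 8*d^2 - 56*d - 64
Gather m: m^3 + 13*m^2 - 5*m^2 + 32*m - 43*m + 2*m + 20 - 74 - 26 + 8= m^3 + 8*m^2 - 9*m - 72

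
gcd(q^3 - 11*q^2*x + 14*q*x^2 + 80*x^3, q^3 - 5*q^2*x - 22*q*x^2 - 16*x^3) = -q^2 + 6*q*x + 16*x^2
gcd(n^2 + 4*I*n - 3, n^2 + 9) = n + 3*I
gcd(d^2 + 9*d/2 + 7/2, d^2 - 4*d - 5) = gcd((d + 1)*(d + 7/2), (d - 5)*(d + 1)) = d + 1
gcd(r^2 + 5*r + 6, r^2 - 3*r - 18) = r + 3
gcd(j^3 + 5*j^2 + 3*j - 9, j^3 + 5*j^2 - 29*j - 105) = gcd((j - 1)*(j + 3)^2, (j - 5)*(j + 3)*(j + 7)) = j + 3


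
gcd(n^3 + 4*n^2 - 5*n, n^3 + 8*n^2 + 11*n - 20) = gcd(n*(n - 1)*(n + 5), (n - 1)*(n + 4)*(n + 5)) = n^2 + 4*n - 5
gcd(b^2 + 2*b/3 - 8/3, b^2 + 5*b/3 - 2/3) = b + 2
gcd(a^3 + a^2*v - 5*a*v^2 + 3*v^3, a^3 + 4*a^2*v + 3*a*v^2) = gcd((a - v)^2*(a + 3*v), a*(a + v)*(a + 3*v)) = a + 3*v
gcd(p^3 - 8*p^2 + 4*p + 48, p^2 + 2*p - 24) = p - 4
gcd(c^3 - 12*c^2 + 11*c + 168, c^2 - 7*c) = c - 7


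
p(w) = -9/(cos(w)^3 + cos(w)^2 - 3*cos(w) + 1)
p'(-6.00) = -787.52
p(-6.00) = 122.65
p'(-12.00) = -83.29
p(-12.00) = 41.18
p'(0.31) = -598.49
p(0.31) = 104.22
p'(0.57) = -81.17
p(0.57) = 40.88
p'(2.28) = 2.15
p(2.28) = -2.90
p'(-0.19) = 2621.11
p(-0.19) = 259.35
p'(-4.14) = 3.18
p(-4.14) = -3.26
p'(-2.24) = -2.41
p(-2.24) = -2.99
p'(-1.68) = -15.91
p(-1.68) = -6.73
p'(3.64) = -0.76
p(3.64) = -2.41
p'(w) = -9*(3*sin(w)*cos(w)^2 + 2*sin(w)*cos(w) - 3*sin(w))/(cos(w)^3 + cos(w)^2 - 3*cos(w) + 1)^2 = 9*(3*sin(w)^2 - 2*cos(w))*sin(w)/(cos(w)^3 + cos(w)^2 - 3*cos(w) + 1)^2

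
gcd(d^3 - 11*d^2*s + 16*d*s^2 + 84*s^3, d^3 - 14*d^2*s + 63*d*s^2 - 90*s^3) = -d + 6*s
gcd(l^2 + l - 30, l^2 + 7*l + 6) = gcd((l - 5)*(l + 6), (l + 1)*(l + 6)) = l + 6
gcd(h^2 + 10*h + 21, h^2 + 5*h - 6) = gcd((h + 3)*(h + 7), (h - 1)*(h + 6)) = 1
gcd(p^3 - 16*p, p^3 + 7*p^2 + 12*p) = p^2 + 4*p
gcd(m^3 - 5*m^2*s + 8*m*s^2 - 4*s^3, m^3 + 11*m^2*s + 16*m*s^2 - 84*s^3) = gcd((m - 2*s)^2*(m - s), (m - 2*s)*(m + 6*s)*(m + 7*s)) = -m + 2*s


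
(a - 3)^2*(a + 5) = a^3 - a^2 - 21*a + 45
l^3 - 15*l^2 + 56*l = l*(l - 8)*(l - 7)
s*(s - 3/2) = s^2 - 3*s/2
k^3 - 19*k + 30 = (k - 3)*(k - 2)*(k + 5)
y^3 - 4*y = y*(y - 2)*(y + 2)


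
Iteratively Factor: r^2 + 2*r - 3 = (r + 3)*(r - 1)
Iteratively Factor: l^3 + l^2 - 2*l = (l)*(l^2 + l - 2) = l*(l - 1)*(l + 2)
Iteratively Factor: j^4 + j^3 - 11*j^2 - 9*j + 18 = (j + 3)*(j^3 - 2*j^2 - 5*j + 6) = (j - 3)*(j + 3)*(j^2 + j - 2) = (j - 3)*(j - 1)*(j + 3)*(j + 2)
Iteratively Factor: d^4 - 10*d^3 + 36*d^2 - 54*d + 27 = (d - 3)*(d^3 - 7*d^2 + 15*d - 9) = (d - 3)^2*(d^2 - 4*d + 3) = (d - 3)^3*(d - 1)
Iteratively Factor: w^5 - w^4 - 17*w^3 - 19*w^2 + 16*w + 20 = (w - 5)*(w^4 + 4*w^3 + 3*w^2 - 4*w - 4) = (w - 5)*(w + 2)*(w^3 + 2*w^2 - w - 2) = (w - 5)*(w + 2)^2*(w^2 - 1) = (w - 5)*(w + 1)*(w + 2)^2*(w - 1)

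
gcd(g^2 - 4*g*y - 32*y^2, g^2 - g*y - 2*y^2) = 1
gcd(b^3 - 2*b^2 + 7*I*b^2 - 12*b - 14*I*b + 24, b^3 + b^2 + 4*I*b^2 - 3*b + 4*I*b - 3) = b + 3*I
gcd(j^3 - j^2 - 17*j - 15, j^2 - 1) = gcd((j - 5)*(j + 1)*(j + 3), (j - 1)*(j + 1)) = j + 1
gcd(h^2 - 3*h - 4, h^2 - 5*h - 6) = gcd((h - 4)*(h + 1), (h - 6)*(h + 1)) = h + 1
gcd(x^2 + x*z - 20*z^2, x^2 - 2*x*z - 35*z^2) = x + 5*z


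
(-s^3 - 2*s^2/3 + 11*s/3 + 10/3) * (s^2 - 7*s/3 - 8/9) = -s^5 + 5*s^4/3 + 55*s^3/9 - 125*s^2/27 - 298*s/27 - 80/27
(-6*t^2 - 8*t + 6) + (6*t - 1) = -6*t^2 - 2*t + 5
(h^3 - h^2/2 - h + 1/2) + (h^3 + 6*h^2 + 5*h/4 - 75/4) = 2*h^3 + 11*h^2/2 + h/4 - 73/4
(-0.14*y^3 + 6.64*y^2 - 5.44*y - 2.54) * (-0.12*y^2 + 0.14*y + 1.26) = 0.0168*y^5 - 0.8164*y^4 + 1.406*y^3 + 7.9096*y^2 - 7.21*y - 3.2004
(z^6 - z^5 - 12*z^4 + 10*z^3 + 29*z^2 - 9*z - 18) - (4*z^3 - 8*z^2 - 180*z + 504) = z^6 - z^5 - 12*z^4 + 6*z^3 + 37*z^2 + 171*z - 522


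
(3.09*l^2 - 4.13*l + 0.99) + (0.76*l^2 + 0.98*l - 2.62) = 3.85*l^2 - 3.15*l - 1.63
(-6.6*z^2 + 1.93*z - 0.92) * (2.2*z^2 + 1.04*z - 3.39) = -14.52*z^4 - 2.618*z^3 + 22.3572*z^2 - 7.4995*z + 3.1188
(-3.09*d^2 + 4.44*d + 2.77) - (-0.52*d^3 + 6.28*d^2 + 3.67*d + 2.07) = 0.52*d^3 - 9.37*d^2 + 0.77*d + 0.7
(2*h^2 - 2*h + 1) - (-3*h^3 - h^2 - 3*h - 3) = 3*h^3 + 3*h^2 + h + 4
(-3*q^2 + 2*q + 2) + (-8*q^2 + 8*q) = -11*q^2 + 10*q + 2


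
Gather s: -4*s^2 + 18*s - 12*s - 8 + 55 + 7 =-4*s^2 + 6*s + 54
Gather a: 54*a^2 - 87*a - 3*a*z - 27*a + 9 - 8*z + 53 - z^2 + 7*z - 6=54*a^2 + a*(-3*z - 114) - z^2 - z + 56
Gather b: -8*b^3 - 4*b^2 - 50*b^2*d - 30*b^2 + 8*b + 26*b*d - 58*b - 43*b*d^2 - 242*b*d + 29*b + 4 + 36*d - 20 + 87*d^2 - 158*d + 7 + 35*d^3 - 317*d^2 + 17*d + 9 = -8*b^3 + b^2*(-50*d - 34) + b*(-43*d^2 - 216*d - 21) + 35*d^3 - 230*d^2 - 105*d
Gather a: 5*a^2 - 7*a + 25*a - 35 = 5*a^2 + 18*a - 35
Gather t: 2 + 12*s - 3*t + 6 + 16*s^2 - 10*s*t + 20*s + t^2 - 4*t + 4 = 16*s^2 + 32*s + t^2 + t*(-10*s - 7) + 12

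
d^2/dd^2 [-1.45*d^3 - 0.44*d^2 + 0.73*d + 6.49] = -8.7*d - 0.88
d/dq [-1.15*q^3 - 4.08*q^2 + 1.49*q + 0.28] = -3.45*q^2 - 8.16*q + 1.49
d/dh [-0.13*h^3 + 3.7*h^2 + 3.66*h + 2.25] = -0.39*h^2 + 7.4*h + 3.66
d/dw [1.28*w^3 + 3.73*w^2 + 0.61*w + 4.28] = 3.84*w^2 + 7.46*w + 0.61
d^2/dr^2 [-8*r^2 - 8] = -16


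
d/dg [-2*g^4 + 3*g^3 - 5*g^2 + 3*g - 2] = -8*g^3 + 9*g^2 - 10*g + 3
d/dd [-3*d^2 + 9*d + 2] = 9 - 6*d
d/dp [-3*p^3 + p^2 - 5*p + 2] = -9*p^2 + 2*p - 5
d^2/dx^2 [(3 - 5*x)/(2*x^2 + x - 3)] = 2*(-(4*x + 1)^2*(5*x - 3) + (30*x - 1)*(2*x^2 + x - 3))/(2*x^2 + x - 3)^3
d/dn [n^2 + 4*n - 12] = 2*n + 4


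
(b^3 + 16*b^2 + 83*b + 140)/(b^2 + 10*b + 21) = (b^2 + 9*b + 20)/(b + 3)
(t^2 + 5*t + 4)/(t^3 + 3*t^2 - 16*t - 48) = (t + 1)/(t^2 - t - 12)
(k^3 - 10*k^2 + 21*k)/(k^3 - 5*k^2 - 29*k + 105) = k/(k + 5)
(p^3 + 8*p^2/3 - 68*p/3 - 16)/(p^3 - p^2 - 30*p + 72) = (p + 2/3)/(p - 3)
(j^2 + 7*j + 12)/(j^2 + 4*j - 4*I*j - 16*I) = (j + 3)/(j - 4*I)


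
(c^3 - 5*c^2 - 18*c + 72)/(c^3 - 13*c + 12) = (c - 6)/(c - 1)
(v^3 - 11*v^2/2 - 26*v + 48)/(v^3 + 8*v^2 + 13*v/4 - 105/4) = 2*(v^2 - 4*v - 32)/(2*v^2 + 19*v + 35)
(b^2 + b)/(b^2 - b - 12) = b*(b + 1)/(b^2 - b - 12)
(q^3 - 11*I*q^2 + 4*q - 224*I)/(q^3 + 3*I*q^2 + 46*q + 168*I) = (q - 8*I)/(q + 6*I)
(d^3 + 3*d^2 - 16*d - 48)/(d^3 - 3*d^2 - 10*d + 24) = (d + 4)/(d - 2)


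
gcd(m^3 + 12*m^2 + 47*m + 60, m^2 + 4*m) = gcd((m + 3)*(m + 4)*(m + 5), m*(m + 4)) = m + 4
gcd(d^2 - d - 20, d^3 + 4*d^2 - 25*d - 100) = d^2 - d - 20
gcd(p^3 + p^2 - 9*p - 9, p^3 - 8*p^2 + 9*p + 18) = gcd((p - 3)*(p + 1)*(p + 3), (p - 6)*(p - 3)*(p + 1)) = p^2 - 2*p - 3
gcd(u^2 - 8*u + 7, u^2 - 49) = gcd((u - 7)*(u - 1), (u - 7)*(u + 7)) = u - 7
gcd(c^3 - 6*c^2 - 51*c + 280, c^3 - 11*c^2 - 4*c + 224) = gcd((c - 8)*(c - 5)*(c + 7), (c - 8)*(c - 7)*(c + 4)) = c - 8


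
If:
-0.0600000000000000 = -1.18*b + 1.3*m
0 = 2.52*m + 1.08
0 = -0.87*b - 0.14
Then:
No Solution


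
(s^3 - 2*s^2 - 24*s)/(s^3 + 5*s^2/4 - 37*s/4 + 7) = 4*s*(s - 6)/(4*s^2 - 11*s + 7)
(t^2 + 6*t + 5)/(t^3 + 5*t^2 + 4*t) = (t + 5)/(t*(t + 4))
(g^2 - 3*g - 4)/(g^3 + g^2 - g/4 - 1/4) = 4*(g - 4)/(4*g^2 - 1)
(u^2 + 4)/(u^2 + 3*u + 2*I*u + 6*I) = (u - 2*I)/(u + 3)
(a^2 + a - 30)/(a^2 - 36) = (a - 5)/(a - 6)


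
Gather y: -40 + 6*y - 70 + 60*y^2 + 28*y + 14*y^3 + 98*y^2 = 14*y^3 + 158*y^2 + 34*y - 110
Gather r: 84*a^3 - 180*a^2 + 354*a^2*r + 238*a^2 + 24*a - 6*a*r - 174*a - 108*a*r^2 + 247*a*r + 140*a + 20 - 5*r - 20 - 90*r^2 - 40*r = 84*a^3 + 58*a^2 - 10*a + r^2*(-108*a - 90) + r*(354*a^2 + 241*a - 45)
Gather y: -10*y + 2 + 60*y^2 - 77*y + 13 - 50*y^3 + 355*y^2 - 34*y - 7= -50*y^3 + 415*y^2 - 121*y + 8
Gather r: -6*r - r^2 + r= -r^2 - 5*r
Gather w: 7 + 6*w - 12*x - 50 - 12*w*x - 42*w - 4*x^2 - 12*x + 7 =w*(-12*x - 36) - 4*x^2 - 24*x - 36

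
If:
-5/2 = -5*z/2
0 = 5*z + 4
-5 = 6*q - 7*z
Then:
No Solution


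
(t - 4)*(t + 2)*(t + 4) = t^3 + 2*t^2 - 16*t - 32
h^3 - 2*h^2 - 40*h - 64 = (h - 8)*(h + 2)*(h + 4)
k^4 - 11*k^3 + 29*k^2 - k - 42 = (k - 7)*(k - 3)*(k - 2)*(k + 1)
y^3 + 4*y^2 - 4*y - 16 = (y - 2)*(y + 2)*(y + 4)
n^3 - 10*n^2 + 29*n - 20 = (n - 5)*(n - 4)*(n - 1)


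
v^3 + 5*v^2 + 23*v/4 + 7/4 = (v + 1/2)*(v + 1)*(v + 7/2)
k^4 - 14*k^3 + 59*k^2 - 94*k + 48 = (k - 8)*(k - 3)*(k - 2)*(k - 1)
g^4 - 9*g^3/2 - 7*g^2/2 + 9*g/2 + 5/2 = (g - 5)*(g - 1)*(g + 1/2)*(g + 1)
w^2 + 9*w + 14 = (w + 2)*(w + 7)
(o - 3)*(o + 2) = o^2 - o - 6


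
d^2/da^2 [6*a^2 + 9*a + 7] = 12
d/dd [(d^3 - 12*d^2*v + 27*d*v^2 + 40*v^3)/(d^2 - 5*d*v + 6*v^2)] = (d^4 - 10*d^3*v + 51*d^2*v^2 - 224*d*v^3 + 362*v^4)/(d^4 - 10*d^3*v + 37*d^2*v^2 - 60*d*v^3 + 36*v^4)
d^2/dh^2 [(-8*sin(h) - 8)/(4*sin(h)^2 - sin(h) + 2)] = 8*(16*sin(h)^5 + 68*sin(h)^4 - 92*sin(h)^3 - 125*sin(h)^2 + 78*sin(h) + 10)/(4*sin(h)^2 - sin(h) + 2)^3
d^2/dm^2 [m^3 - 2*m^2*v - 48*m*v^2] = 6*m - 4*v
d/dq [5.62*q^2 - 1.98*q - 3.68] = 11.24*q - 1.98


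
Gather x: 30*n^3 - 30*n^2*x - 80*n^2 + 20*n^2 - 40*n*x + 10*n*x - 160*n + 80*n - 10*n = 30*n^3 - 60*n^2 - 90*n + x*(-30*n^2 - 30*n)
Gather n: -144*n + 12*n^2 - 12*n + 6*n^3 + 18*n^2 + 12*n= 6*n^3 + 30*n^2 - 144*n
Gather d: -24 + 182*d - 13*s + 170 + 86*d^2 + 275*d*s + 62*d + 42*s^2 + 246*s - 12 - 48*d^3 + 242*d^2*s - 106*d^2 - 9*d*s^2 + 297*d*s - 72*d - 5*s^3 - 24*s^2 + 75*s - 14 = -48*d^3 + d^2*(242*s - 20) + d*(-9*s^2 + 572*s + 172) - 5*s^3 + 18*s^2 + 308*s + 120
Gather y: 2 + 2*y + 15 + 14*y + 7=16*y + 24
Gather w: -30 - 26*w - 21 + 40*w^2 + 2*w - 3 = 40*w^2 - 24*w - 54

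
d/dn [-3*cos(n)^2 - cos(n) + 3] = (6*cos(n) + 1)*sin(n)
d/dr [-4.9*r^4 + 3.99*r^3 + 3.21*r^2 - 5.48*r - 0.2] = -19.6*r^3 + 11.97*r^2 + 6.42*r - 5.48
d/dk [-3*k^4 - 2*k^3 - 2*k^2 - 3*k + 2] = -12*k^3 - 6*k^2 - 4*k - 3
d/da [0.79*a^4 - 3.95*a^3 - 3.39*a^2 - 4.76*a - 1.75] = 3.16*a^3 - 11.85*a^2 - 6.78*a - 4.76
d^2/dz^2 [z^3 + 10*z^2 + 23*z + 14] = 6*z + 20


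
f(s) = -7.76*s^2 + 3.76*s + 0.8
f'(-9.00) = 143.44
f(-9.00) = -661.60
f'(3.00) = -42.80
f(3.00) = -57.76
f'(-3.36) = 55.91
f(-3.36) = -99.44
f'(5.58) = -82.84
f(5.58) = -219.84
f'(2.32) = -32.25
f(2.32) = -32.24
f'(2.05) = -28.06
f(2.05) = -24.10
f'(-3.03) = 50.79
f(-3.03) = -81.84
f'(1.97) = -26.81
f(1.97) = -21.91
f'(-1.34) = 24.56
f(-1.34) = -18.17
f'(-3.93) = 64.75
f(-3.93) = -133.83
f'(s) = 3.76 - 15.52*s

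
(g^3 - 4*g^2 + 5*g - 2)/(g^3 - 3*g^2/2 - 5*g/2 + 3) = 2*(g - 1)/(2*g + 3)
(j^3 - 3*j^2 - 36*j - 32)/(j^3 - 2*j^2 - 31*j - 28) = (j - 8)/(j - 7)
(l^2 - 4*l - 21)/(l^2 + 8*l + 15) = (l - 7)/(l + 5)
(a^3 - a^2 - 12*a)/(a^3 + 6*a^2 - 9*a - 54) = a*(a - 4)/(a^2 + 3*a - 18)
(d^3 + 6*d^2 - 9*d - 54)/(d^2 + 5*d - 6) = (d^2 - 9)/(d - 1)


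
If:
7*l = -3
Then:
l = -3/7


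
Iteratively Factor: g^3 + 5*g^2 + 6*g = (g + 2)*(g^2 + 3*g) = (g + 2)*(g + 3)*(g)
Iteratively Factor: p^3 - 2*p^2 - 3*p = (p - 3)*(p^2 + p) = (p - 3)*(p + 1)*(p)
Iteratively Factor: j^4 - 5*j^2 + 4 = (j - 1)*(j^3 + j^2 - 4*j - 4) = (j - 2)*(j - 1)*(j^2 + 3*j + 2) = (j - 2)*(j - 1)*(j + 2)*(j + 1)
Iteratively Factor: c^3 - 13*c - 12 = (c + 3)*(c^2 - 3*c - 4) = (c + 1)*(c + 3)*(c - 4)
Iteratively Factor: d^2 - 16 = (d - 4)*(d + 4)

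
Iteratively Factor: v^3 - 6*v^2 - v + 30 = (v + 2)*(v^2 - 8*v + 15) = (v - 3)*(v + 2)*(v - 5)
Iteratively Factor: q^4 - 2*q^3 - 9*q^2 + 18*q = (q)*(q^3 - 2*q^2 - 9*q + 18) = q*(q - 3)*(q^2 + q - 6) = q*(q - 3)*(q + 3)*(q - 2)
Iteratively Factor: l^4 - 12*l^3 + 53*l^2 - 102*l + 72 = (l - 2)*(l^3 - 10*l^2 + 33*l - 36) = (l - 4)*(l - 2)*(l^2 - 6*l + 9) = (l - 4)*(l - 3)*(l - 2)*(l - 3)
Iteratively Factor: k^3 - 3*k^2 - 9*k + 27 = (k - 3)*(k^2 - 9) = (k - 3)*(k + 3)*(k - 3)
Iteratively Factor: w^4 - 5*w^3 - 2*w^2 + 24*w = (w + 2)*(w^3 - 7*w^2 + 12*w) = w*(w + 2)*(w^2 - 7*w + 12) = w*(w - 3)*(w + 2)*(w - 4)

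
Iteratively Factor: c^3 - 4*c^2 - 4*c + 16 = (c - 2)*(c^2 - 2*c - 8) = (c - 4)*(c - 2)*(c + 2)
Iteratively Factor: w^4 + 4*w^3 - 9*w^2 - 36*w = (w + 3)*(w^3 + w^2 - 12*w) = (w + 3)*(w + 4)*(w^2 - 3*w) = w*(w + 3)*(w + 4)*(w - 3)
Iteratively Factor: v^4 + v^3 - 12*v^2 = (v - 3)*(v^3 + 4*v^2) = v*(v - 3)*(v^2 + 4*v) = v^2*(v - 3)*(v + 4)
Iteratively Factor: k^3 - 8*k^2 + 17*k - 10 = (k - 2)*(k^2 - 6*k + 5) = (k - 2)*(k - 1)*(k - 5)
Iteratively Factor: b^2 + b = (b + 1)*(b)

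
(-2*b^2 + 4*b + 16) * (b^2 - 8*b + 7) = -2*b^4 + 20*b^3 - 30*b^2 - 100*b + 112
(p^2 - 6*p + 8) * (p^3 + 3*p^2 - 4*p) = p^5 - 3*p^4 - 14*p^3 + 48*p^2 - 32*p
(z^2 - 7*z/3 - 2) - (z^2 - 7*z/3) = -2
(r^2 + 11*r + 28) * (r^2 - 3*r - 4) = r^4 + 8*r^3 - 9*r^2 - 128*r - 112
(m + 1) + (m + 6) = 2*m + 7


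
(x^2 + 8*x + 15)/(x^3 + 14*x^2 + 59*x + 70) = (x + 3)/(x^2 + 9*x + 14)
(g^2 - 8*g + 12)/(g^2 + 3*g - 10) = (g - 6)/(g + 5)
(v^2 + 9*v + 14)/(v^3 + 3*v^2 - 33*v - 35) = (v + 2)/(v^2 - 4*v - 5)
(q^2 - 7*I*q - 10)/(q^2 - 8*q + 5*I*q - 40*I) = (q^2 - 7*I*q - 10)/(q^2 + q*(-8 + 5*I) - 40*I)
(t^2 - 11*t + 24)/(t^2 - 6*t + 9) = (t - 8)/(t - 3)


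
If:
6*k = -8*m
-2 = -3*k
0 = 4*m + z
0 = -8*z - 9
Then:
No Solution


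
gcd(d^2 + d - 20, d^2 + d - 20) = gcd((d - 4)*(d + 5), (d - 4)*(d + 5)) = d^2 + d - 20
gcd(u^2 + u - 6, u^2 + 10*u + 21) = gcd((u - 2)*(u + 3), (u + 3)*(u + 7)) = u + 3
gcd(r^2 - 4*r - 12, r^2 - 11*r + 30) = r - 6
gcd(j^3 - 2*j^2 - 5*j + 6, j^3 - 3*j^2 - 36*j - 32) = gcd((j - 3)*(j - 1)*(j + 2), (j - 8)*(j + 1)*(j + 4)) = 1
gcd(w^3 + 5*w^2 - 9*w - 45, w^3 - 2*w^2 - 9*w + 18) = w^2 - 9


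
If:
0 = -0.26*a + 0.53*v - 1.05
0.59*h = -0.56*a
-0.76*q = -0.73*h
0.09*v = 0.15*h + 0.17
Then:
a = -0.04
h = 0.04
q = 0.04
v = 1.96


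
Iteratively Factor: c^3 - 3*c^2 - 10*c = (c + 2)*(c^2 - 5*c) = (c - 5)*(c + 2)*(c)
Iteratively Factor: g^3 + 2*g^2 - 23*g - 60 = (g + 4)*(g^2 - 2*g - 15) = (g - 5)*(g + 4)*(g + 3)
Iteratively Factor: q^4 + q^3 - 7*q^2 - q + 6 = (q + 3)*(q^3 - 2*q^2 - q + 2) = (q - 1)*(q + 3)*(q^2 - q - 2) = (q - 2)*(q - 1)*(q + 3)*(q + 1)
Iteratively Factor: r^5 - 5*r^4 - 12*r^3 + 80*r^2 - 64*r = (r + 4)*(r^4 - 9*r^3 + 24*r^2 - 16*r) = (r - 1)*(r + 4)*(r^3 - 8*r^2 + 16*r) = (r - 4)*(r - 1)*(r + 4)*(r^2 - 4*r) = (r - 4)^2*(r - 1)*(r + 4)*(r)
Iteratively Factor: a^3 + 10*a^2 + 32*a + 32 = (a + 4)*(a^2 + 6*a + 8) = (a + 2)*(a + 4)*(a + 4)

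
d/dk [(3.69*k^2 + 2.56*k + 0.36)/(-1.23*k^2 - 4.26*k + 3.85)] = (-12.5706*k^2 + 29.2986*k + 11.3896)/(1.5129*k^4 + 10.4796*k^3 + 8.6766*k^2 - 32.802*k + 14.8225)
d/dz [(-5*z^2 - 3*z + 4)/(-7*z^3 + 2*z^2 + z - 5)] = (-35*z^4 - 42*z^3 + 85*z^2 + 34*z + 11)/(49*z^6 - 28*z^5 - 10*z^4 + 74*z^3 - 19*z^2 - 10*z + 25)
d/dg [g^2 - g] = 2*g - 1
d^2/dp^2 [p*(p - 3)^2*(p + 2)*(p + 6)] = 2*p*(10*p^2 + 12*p - 81)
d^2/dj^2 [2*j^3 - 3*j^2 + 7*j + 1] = 12*j - 6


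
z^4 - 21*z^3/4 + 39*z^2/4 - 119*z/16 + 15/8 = (z - 2)*(z - 3/2)*(z - 5/4)*(z - 1/2)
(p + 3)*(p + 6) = p^2 + 9*p + 18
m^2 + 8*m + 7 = (m + 1)*(m + 7)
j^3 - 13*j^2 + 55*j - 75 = (j - 5)^2*(j - 3)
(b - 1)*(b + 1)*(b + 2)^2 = b^4 + 4*b^3 + 3*b^2 - 4*b - 4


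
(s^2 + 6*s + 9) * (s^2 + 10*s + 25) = s^4 + 16*s^3 + 94*s^2 + 240*s + 225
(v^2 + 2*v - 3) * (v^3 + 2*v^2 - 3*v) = v^5 + 4*v^4 - 2*v^3 - 12*v^2 + 9*v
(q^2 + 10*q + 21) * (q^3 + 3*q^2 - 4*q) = q^5 + 13*q^4 + 47*q^3 + 23*q^2 - 84*q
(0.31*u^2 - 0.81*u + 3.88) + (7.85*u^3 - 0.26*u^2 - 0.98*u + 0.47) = 7.85*u^3 + 0.05*u^2 - 1.79*u + 4.35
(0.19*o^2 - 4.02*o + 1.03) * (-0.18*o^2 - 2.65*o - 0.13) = -0.0342*o^4 + 0.2201*o^3 + 10.4429*o^2 - 2.2069*o - 0.1339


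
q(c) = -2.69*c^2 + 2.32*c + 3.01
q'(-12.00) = 66.88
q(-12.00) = -412.19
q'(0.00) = 2.32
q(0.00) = 3.01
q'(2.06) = -8.76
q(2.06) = -3.63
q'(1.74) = -7.04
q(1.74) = -1.10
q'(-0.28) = 3.83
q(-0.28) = 2.15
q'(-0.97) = 7.54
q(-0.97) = -1.77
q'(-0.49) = 4.96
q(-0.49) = 1.23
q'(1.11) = -3.65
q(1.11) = 2.27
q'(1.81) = -7.42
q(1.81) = -1.60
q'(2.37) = -10.43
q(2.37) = -6.60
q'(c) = 2.32 - 5.38*c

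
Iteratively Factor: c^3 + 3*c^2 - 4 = (c + 2)*(c^2 + c - 2) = (c + 2)^2*(c - 1)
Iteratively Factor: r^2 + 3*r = (r + 3)*(r)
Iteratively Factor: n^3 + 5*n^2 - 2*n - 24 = (n - 2)*(n^2 + 7*n + 12) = (n - 2)*(n + 4)*(n + 3)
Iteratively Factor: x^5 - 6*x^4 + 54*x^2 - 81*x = (x - 3)*(x^4 - 3*x^3 - 9*x^2 + 27*x) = (x - 3)^2*(x^3 - 9*x) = (x - 3)^3*(x^2 + 3*x) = x*(x - 3)^3*(x + 3)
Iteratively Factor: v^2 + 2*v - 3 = (v + 3)*(v - 1)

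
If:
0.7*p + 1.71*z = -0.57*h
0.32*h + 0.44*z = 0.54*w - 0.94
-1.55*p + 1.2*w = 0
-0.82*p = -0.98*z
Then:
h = -2.30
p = 0.62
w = 0.80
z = 0.52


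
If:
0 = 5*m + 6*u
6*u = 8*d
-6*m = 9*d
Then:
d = 0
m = 0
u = 0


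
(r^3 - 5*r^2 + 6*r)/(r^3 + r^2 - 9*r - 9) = r*(r - 2)/(r^2 + 4*r + 3)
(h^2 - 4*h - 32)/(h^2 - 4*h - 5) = (-h^2 + 4*h + 32)/(-h^2 + 4*h + 5)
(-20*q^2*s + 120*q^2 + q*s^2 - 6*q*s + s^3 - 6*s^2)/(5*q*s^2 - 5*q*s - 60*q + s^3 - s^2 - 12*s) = (-4*q*s + 24*q + s^2 - 6*s)/(s^2 - s - 12)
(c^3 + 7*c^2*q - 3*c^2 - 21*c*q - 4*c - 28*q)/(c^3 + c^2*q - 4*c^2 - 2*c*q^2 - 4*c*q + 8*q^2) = (-c^2 - 7*c*q - c - 7*q)/(-c^2 - c*q + 2*q^2)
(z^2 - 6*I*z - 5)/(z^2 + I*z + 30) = (z - I)/(z + 6*I)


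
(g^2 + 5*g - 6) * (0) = 0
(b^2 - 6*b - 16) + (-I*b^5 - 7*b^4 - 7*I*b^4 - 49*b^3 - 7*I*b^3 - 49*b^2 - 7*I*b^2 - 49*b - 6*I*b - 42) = -I*b^5 - 7*b^4 - 7*I*b^4 - 49*b^3 - 7*I*b^3 - 48*b^2 - 7*I*b^2 - 55*b - 6*I*b - 58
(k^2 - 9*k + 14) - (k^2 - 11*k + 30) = 2*k - 16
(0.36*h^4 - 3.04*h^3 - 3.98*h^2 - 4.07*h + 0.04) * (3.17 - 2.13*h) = -0.7668*h^5 + 7.6164*h^4 - 1.1594*h^3 - 3.9475*h^2 - 12.9871*h + 0.1268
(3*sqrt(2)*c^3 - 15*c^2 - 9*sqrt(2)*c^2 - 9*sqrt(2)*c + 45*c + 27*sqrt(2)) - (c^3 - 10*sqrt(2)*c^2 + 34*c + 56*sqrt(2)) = -c^3 + 3*sqrt(2)*c^3 - 15*c^2 + sqrt(2)*c^2 - 9*sqrt(2)*c + 11*c - 29*sqrt(2)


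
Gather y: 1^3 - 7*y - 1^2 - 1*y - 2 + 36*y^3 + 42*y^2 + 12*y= 36*y^3 + 42*y^2 + 4*y - 2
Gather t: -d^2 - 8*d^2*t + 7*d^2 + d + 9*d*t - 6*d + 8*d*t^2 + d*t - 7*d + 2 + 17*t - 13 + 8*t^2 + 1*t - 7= 6*d^2 - 12*d + t^2*(8*d + 8) + t*(-8*d^2 + 10*d + 18) - 18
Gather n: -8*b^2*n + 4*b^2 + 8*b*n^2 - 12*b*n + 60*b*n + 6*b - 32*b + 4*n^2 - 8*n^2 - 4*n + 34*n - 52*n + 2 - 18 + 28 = 4*b^2 - 26*b + n^2*(8*b - 4) + n*(-8*b^2 + 48*b - 22) + 12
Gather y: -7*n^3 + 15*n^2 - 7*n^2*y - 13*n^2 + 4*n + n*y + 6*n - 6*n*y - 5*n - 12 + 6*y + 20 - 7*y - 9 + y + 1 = -7*n^3 + 2*n^2 + 5*n + y*(-7*n^2 - 5*n)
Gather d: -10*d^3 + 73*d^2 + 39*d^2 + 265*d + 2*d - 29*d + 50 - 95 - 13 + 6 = -10*d^3 + 112*d^2 + 238*d - 52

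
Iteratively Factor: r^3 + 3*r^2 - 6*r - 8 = (r + 4)*(r^2 - r - 2) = (r - 2)*(r + 4)*(r + 1)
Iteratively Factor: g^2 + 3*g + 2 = (g + 2)*(g + 1)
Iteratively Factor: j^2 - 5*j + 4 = (j - 1)*(j - 4)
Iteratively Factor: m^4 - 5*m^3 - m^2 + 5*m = (m + 1)*(m^3 - 6*m^2 + 5*m) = m*(m + 1)*(m^2 - 6*m + 5) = m*(m - 5)*(m + 1)*(m - 1)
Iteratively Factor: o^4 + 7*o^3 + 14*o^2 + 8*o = (o + 1)*(o^3 + 6*o^2 + 8*o) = o*(o + 1)*(o^2 + 6*o + 8) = o*(o + 1)*(o + 2)*(o + 4)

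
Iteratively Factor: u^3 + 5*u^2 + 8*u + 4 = (u + 2)*(u^2 + 3*u + 2) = (u + 1)*(u + 2)*(u + 2)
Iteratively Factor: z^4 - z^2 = (z - 1)*(z^3 + z^2) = z*(z - 1)*(z^2 + z) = z^2*(z - 1)*(z + 1)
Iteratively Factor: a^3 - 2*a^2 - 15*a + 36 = (a - 3)*(a^2 + a - 12) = (a - 3)^2*(a + 4)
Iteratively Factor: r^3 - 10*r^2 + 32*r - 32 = (r - 4)*(r^2 - 6*r + 8) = (r - 4)^2*(r - 2)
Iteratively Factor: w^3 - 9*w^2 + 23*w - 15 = (w - 1)*(w^2 - 8*w + 15) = (w - 3)*(w - 1)*(w - 5)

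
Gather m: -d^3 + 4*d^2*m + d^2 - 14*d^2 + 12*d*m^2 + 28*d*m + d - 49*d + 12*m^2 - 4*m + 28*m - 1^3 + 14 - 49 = -d^3 - 13*d^2 - 48*d + m^2*(12*d + 12) + m*(4*d^2 + 28*d + 24) - 36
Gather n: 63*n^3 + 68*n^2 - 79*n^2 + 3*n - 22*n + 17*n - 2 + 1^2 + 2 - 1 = 63*n^3 - 11*n^2 - 2*n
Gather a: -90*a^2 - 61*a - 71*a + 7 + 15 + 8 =-90*a^2 - 132*a + 30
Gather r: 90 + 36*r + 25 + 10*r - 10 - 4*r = 42*r + 105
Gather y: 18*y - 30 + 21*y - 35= 39*y - 65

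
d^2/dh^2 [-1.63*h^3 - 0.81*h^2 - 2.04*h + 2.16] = -9.78*h - 1.62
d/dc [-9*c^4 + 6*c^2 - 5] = -36*c^3 + 12*c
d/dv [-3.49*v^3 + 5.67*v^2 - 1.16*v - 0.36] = -10.47*v^2 + 11.34*v - 1.16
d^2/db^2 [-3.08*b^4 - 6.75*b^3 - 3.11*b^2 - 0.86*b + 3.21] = -36.96*b^2 - 40.5*b - 6.22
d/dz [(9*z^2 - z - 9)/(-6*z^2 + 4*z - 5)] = (30*z^2 - 198*z + 41)/(36*z^4 - 48*z^3 + 76*z^2 - 40*z + 25)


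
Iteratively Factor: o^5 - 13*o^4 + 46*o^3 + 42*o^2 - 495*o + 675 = (o + 3)*(o^4 - 16*o^3 + 94*o^2 - 240*o + 225) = (o - 5)*(o + 3)*(o^3 - 11*o^2 + 39*o - 45) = (o - 5)*(o - 3)*(o + 3)*(o^2 - 8*o + 15) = (o - 5)^2*(o - 3)*(o + 3)*(o - 3)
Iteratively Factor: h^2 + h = (h + 1)*(h)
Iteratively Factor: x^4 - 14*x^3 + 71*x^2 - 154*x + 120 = (x - 5)*(x^3 - 9*x^2 + 26*x - 24) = (x - 5)*(x - 2)*(x^2 - 7*x + 12) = (x - 5)*(x - 3)*(x - 2)*(x - 4)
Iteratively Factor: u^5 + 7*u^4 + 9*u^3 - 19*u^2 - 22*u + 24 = (u + 2)*(u^4 + 5*u^3 - u^2 - 17*u + 12) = (u - 1)*(u + 2)*(u^3 + 6*u^2 + 5*u - 12) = (u - 1)*(u + 2)*(u + 4)*(u^2 + 2*u - 3) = (u - 1)*(u + 2)*(u + 3)*(u + 4)*(u - 1)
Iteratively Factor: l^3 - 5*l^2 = (l - 5)*(l^2) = l*(l - 5)*(l)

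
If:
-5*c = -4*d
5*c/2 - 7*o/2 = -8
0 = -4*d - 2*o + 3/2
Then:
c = -43/90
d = -43/72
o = 35/18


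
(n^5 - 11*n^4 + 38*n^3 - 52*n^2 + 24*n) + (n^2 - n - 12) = n^5 - 11*n^4 + 38*n^3 - 51*n^2 + 23*n - 12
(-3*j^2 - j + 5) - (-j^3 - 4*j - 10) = j^3 - 3*j^2 + 3*j + 15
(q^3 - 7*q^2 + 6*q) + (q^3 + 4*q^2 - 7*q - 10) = 2*q^3 - 3*q^2 - q - 10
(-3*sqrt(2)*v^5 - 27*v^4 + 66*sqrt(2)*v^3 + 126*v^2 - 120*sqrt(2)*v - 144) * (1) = -3*sqrt(2)*v^5 - 27*v^4 + 66*sqrt(2)*v^3 + 126*v^2 - 120*sqrt(2)*v - 144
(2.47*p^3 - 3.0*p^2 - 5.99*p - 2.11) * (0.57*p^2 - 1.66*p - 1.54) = 1.4079*p^5 - 5.8102*p^4 - 2.2381*p^3 + 13.3607*p^2 + 12.7272*p + 3.2494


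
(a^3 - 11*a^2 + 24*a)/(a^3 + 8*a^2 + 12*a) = (a^2 - 11*a + 24)/(a^2 + 8*a + 12)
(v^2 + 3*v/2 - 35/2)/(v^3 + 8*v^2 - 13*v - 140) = (v - 7/2)/(v^2 + 3*v - 28)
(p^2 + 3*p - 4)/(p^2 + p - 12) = (p - 1)/(p - 3)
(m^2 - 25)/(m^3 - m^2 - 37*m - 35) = (m - 5)/(m^2 - 6*m - 7)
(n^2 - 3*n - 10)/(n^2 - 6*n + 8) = (n^2 - 3*n - 10)/(n^2 - 6*n + 8)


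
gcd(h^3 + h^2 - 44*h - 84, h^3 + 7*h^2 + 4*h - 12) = h^2 + 8*h + 12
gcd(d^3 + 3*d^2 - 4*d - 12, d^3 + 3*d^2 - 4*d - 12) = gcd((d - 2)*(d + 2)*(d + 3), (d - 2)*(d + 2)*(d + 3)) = d^3 + 3*d^2 - 4*d - 12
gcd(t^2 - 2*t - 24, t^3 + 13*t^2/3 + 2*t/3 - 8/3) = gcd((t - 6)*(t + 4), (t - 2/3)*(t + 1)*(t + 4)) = t + 4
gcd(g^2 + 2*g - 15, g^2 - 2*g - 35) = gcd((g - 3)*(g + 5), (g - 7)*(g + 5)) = g + 5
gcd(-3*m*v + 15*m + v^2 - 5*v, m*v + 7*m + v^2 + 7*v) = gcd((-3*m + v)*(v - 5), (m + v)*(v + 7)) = 1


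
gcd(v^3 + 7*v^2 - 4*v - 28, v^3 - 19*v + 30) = v - 2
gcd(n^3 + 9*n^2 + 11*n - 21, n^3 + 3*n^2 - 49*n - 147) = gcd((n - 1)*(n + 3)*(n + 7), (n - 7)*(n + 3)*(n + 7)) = n^2 + 10*n + 21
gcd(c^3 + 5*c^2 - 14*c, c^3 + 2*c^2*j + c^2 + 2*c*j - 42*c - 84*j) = c + 7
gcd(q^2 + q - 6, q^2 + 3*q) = q + 3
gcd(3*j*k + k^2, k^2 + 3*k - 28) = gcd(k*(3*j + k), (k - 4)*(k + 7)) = 1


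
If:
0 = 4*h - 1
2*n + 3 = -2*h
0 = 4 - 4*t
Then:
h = 1/4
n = -7/4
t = 1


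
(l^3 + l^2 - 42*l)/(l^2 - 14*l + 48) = l*(l + 7)/(l - 8)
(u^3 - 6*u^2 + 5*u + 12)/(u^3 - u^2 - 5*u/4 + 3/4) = 4*(u^2 - 7*u + 12)/(4*u^2 - 8*u + 3)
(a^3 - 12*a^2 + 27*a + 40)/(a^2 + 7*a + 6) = (a^2 - 13*a + 40)/(a + 6)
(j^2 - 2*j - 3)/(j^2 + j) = (j - 3)/j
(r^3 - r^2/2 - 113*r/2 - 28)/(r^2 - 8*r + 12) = (2*r^3 - r^2 - 113*r - 56)/(2*(r^2 - 8*r + 12))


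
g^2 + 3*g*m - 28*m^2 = (g - 4*m)*(g + 7*m)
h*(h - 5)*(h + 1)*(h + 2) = h^4 - 2*h^3 - 13*h^2 - 10*h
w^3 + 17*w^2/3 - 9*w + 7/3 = (w - 1)*(w - 1/3)*(w + 7)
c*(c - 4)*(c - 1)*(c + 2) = c^4 - 3*c^3 - 6*c^2 + 8*c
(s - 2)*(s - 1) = s^2 - 3*s + 2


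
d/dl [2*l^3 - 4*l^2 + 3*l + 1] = 6*l^2 - 8*l + 3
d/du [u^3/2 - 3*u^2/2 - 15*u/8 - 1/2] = 3*u^2/2 - 3*u - 15/8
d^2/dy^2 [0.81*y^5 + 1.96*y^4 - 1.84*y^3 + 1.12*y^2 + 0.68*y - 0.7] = 16.2*y^3 + 23.52*y^2 - 11.04*y + 2.24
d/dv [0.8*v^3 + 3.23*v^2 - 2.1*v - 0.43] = 2.4*v^2 + 6.46*v - 2.1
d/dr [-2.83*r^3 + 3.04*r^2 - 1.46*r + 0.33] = -8.49*r^2 + 6.08*r - 1.46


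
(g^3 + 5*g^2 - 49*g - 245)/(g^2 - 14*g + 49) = (g^2 + 12*g + 35)/(g - 7)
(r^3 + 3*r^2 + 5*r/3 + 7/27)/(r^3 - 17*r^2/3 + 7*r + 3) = (9*r^2 + 24*r + 7)/(9*(r^2 - 6*r + 9))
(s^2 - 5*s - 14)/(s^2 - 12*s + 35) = (s + 2)/(s - 5)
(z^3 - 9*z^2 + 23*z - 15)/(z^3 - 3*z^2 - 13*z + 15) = (z - 3)/(z + 3)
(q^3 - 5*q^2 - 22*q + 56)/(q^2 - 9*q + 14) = q + 4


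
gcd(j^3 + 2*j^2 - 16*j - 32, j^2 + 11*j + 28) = j + 4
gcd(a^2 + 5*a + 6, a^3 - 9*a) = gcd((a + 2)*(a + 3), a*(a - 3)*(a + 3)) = a + 3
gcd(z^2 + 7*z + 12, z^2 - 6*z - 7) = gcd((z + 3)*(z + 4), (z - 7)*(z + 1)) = 1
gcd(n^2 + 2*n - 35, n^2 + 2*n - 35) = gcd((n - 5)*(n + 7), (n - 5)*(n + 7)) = n^2 + 2*n - 35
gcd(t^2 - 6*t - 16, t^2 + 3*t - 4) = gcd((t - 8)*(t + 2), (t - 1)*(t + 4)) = 1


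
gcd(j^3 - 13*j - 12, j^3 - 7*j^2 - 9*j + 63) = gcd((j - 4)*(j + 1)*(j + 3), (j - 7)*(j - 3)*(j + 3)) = j + 3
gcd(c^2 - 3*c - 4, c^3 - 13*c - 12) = c^2 - 3*c - 4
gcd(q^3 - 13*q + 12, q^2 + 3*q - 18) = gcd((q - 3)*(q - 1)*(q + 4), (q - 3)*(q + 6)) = q - 3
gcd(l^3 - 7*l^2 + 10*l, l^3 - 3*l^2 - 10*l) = l^2 - 5*l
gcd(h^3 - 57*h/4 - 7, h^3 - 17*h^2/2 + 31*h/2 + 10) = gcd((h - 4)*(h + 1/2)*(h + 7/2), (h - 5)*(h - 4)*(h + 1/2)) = h^2 - 7*h/2 - 2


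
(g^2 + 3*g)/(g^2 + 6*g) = (g + 3)/(g + 6)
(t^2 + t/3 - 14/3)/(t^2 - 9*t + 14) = (t + 7/3)/(t - 7)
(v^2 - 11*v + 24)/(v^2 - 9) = (v - 8)/(v + 3)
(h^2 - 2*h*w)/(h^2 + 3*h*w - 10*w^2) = h/(h + 5*w)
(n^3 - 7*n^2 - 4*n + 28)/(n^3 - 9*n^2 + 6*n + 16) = (n^2 - 5*n - 14)/(n^2 - 7*n - 8)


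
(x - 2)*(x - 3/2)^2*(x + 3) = x^4 - 2*x^3 - 27*x^2/4 + 81*x/4 - 27/2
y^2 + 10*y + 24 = (y + 4)*(y + 6)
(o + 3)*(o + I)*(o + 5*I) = o^3 + 3*o^2 + 6*I*o^2 - 5*o + 18*I*o - 15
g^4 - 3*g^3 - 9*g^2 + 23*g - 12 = (g - 4)*(g - 1)^2*(g + 3)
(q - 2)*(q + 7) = q^2 + 5*q - 14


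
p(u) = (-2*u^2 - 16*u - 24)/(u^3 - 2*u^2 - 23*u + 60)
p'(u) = (-4*u - 16)/(u^3 - 2*u^2 - 23*u + 60) + (-3*u^2 + 4*u + 23)*(-2*u^2 - 16*u - 24)/(u^3 - 2*u^2 - 23*u + 60)^2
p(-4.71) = 0.36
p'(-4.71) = -1.00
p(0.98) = -1.14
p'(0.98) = -1.30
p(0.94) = -1.09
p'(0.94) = -1.23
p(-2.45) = 0.04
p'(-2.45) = -0.07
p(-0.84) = -0.15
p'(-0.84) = -0.20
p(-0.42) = -0.25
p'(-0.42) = -0.28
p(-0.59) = -0.21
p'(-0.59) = -0.24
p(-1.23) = -0.09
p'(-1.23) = -0.15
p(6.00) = -2.91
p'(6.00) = 2.08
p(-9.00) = 0.07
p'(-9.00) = 0.00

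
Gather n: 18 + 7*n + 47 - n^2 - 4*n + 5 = -n^2 + 3*n + 70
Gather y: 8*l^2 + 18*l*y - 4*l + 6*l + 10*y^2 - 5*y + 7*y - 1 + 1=8*l^2 + 2*l + 10*y^2 + y*(18*l + 2)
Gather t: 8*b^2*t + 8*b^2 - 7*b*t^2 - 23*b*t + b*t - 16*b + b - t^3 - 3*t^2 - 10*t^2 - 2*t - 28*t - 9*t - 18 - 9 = 8*b^2 - 15*b - t^3 + t^2*(-7*b - 13) + t*(8*b^2 - 22*b - 39) - 27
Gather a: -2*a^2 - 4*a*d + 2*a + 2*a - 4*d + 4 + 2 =-2*a^2 + a*(4 - 4*d) - 4*d + 6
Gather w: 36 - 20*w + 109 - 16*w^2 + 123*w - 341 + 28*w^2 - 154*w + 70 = 12*w^2 - 51*w - 126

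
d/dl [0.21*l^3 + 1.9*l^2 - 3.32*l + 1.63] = 0.63*l^2 + 3.8*l - 3.32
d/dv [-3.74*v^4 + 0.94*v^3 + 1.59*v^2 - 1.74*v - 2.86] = -14.96*v^3 + 2.82*v^2 + 3.18*v - 1.74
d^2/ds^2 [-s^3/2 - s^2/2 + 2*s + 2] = -3*s - 1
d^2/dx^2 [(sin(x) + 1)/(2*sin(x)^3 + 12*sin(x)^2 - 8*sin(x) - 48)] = (-4*sin(x)^7 - 27*sin(x)^6 - 112*sin(x)^5 - 424*sin(x)^4 - 832*sin(x)^3 - 16*sin(x)^2 + 384*sin(x) + 128)/(2*(sin(x)^3 + 6*sin(x)^2 - 4*sin(x) - 24)^3)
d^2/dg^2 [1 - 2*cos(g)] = 2*cos(g)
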